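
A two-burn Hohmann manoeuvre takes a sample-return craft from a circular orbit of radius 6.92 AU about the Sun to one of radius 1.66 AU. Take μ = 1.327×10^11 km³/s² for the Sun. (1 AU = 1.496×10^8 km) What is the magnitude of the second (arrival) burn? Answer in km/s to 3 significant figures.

In km: r₁ = 6.92 × 1.496×10^8 = 1.035232×10^9 km; r₂ = 1.66 × 1.496×10^8 = 2.48336×10^8 km.
The Hohmann ellipse has a_t = (r₁ + r₂)/2 = 6.41784×10^8 km.
On the circular orbit at r = 2.48336×10^8 km, v_c = √(μ/r) = 23.116 km/s.
Vis-viva on the transfer ellipse at r = 2.48336×10^8 km gives v_t = √[μ(2/r − 1/a_t)] = 29.359 km/s.
Δv₂ = |v_t − v_c| = |29.359 − 23.116| = 6.243 km/s.

Δv₂ = 6.24 km/s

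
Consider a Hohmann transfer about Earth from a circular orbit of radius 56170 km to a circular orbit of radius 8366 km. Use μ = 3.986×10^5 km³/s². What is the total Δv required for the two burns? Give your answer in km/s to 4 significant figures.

The Hohmann ellipse has a_t = (r₁ + r₂)/2 = 32268 km.
At r₁ the circular-orbit speed is v₁ = √(μ/r₁) = 2.6639 km/s.
On the transfer ellipse at r₁, v² = μ(2/r − 1/a) gives v_a = √[μ(2/r₁ − 1/a_t)] = 1.3564 km/s.
First burn Δv₁ = |v_a − v₁| = 1.3075 km/s.
At r₂, v₂ = √(μ/r₂) = 6.90255 km/s.
Transfer-orbit speed at r₂: v_p = √[μ(2/r₂ − 1/a_t)] = 9.10701 km/s.
Second burn Δv₂ = |v₂ − v_p| = 2.2045 km/s.
Total Δv = Δv₁ + Δv₂ = 3.512 km/s.

Δv = 3.512 km/s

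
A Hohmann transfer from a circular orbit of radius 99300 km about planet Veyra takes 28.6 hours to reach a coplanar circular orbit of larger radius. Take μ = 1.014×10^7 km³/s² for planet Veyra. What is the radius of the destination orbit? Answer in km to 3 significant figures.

Transfer time t = 28.6 hours = 1.0296×10^5 s, and t = π√(a_t³/μ).
So a_t = (μ t²/π²)^(1/3) = (1.014×10^7 × (1.0296×10^5)² / π²)^(1/3) = 2.2166×10^5 km.
Since a_t = (r₁ + r₂)/2, r₂ = 2a_t − r₁ = 2×2.2166×10^5 − 99300 = 3.4402×10^5 km.

r₂ = 3.44×10^5 km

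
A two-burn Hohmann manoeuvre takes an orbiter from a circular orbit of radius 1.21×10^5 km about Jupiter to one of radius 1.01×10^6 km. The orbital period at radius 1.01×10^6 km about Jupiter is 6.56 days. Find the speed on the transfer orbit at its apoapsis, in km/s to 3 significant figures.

From Kepler's third law T² = 4π²r³/μ at r = 1.01×10^6 km, T = 6.56 days = 6.56 × 86400 s = 5.66784×10^5 s: μ = 4π²r³/T² = 1.26616×10^8 km³/s².
Semi-major axis of the transfer orbit: a_t = (1.210×10^5 + 1.010×10^6)/2 = 5.655×10^5 km.
The apoapsis of the transfer ellipse is at r = 1.010×10^6 km.
Applying v² = μ(2/r − 1/a_t): v = 5.179 km/s.

v = 5.18 km/s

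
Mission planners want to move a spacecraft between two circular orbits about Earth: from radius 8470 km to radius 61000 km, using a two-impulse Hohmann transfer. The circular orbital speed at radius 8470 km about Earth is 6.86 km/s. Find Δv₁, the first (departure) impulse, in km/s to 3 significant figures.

Δv₁ = 2.23 km/s

From the circular-orbit relation v² = μ/r at r = 8470 km: μ = v²r = (6.86)² × 8470 = 3.98595×10^5 km³/s².
Semi-major axis of the transfer orbit: a_t = (8470 + 61000)/2 = 34735 km.
On the circular orbit at r = 8470 km, v_c = √(μ/r) = 6.860 km/s.
Transfer-orbit speed at the same r (vis-viva, a = a_t): v_t = √[μ(2/r − 1/a_t)] = 9.091 km/s.
Δv₁ = |v_t − v_c| = |9.091 − 6.860| = 2.231 km/s.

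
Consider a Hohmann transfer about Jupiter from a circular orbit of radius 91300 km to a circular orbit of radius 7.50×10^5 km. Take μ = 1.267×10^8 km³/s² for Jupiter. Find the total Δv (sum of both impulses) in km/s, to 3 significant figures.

Δv = 19.4 km/s

Semi-major axis of the transfer orbit: a_t = (91300 + 7.500×10^5)/2 = 4.2065×10^5 km.
At r₁ the circular-orbit speed is v₁ = √(μ/r₁) = 37.25 km/s.
On the transfer ellipse at r₁, vis-viva equation gives v_p = √[μ(2/r₁ − 1/a_t)] = 49.74 km/s.
First burn Δv₁ = |v_p − v₁| = 12.49 km/s.
Circular speed at r₂: v₂ = √(μ/r₂) = 12.997 km/s.
Transfer-orbit speed at r₂: v_a = √[μ(2/r₂ − 1/a_t)] = 6.0553 km/s.
Second burn Δv₂ = |v₂ − v_a| = 6.942 km/s.
Δv = Δv₁ + Δv₂ = 12.49 + 6.942 = 19.43 km/s.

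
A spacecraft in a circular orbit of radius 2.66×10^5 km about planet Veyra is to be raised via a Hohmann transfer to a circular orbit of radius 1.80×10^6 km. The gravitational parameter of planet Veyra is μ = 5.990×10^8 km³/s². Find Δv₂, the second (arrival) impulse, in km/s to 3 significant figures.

Transfer-ellipse semi-major axis a_t = (r₁ + r₂)/2 = (2.660×10^5 + 1.800×10^6)/2 = 1.033×10^6 km.
Circular speed at r = 1.800×10^6 km: v_c = √(μ/r) = 18.242 km/s.
Vis-viva on the transfer ellipse at r = 1.800×10^6 km gives v_t = √[μ(2/r − 1/a_t)] = 9.2569 km/s.
Δv₂ = |v_t − v_c| = |9.2569 − 18.242| = 8.985 km/s.

Δv₂ = 8.99 km/s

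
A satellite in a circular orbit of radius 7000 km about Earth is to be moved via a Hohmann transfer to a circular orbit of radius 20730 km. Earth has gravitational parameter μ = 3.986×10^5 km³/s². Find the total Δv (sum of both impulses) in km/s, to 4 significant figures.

Transfer-ellipse semi-major axis a_t = (r₁ + r₂)/2 = (7000 + 20730)/2 = 13865 km.
Circular speed at r₁: v₁ = √(μ/r₁) = √(3.986×10^5/7000) = 7.546 km/s.
Transfer-orbit speed at r₁ (vis-viva equation): v_p = √[μ(2/r₁ − 1/a_t)] = 9.227 km/s.
First burn Δv₁ = |v_p − v₁| = 1.681 km/s.
Circular speed at r₂: v₂ = √(μ/r₂) = 4.385 km/s.
Transfer-orbit speed at r₂: v_a = √[μ(2/r₂ − 1/a_t)] = 3.116 km/s.
Second burn Δv₂ = |v₂ − v_a| = 1.269 km/s.
Δv = Δv₁ + Δv₂ = 1.681 + 1.269 = 2.950 km/s.

Δv = 2.950 km/s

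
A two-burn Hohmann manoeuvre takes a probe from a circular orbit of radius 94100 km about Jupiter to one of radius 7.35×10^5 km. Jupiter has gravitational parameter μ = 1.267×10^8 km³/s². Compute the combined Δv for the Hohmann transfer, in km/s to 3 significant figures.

The Hohmann ellipse has a_t = (r₁ + r₂)/2 = 4.1455×10^5 km.
At r₁ the circular-orbit speed is v₁ = √(μ/r₁) = 36.69 km/s.
On the transfer ellipse at r₁, v² = μ(2/r − 1/a) gives v_p = √[μ(2/r₁ − 1/a_t)] = 48.86 km/s.
First burn Δv₁ = |v_p − v₁| = 12.17 km/s.
Circular speed at r₂: v₂ = √(μ/r₂) = 13.129 km/s.
Transfer-orbit speed at r₂: v_a = √[μ(2/r₂ − 1/a_t)] = 6.2553 km/s.
Second burn Δv₂ = |v₂ − v_a| = 6.874 km/s.
Δv = Δv₁ + Δv₂ = 12.17 + 6.874 = 19.04 km/s.

Δv = 19.0 km/s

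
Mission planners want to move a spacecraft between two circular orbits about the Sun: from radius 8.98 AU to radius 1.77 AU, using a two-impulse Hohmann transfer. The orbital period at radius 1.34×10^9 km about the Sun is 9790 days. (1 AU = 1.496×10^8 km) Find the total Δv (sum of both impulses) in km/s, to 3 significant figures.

Δv = 10.8 km/s

From Kepler's third law T² = 4π²r³/μ at r = 1.34×10^9 km, T = 9790 days = 9790 × 86400 s = 8.45856×10^8 s: μ = 4π²r³/T² = 1.32764×10^11 km³/s².
In km: r₁ = 8.98 × 1.496×10^8 = 1.343408×10^9 km; r₂ = 1.77 × 1.496×10^8 = 2.64792×10^8 km.
Semi-major axis of the transfer orbit: a_t = (1.343408×10^9 + 2.64792×10^8)/2 = 8.041×10^8 km.
At r₁ the circular-orbit speed is v₁ = √(μ/r₁) = 9.941 km/s.
On the transfer ellipse at r₁, v² = μ(2/r − 1/a) gives v_a = √[μ(2/r₁ − 1/a_t)] = 5.705 km/s.
First burn Δv₁ = |v_a − v₁| = 4.236 km/s.
At r₂, v₂ = √(μ/r₂) = 22.392 km/s.
Transfer-orbit speed at r₂: v_p = √[μ(2/r₂ − 1/a_t)] = 28.943 km/s.
Second burn Δv₂ = |v₂ − v_p| = 6.551 km/s.
Δv = Δv₁ + Δv₂ = 4.236 + 6.551 = 10.79 km/s.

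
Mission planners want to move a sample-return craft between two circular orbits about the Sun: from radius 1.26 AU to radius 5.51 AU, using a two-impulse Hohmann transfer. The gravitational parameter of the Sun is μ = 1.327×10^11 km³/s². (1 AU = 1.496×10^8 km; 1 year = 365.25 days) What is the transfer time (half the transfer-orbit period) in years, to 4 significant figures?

t = 3.114 years

In km: r₁ = 1.26 × 1.496×10^8 = 1.88496×10^8 km; r₂ = 5.51 × 1.496×10^8 = 8.24296×10^8 km.
Transfer-ellipse semi-major axis a_t = (r₁ + r₂)/2 = (1.88496×10^8 + 8.24296×10^8)/2 = 5.06396×10^8 km.
Half the transfer-orbit period gives t = π√(a_t³/μ) = 9.828×10^7 s.
Converting: 9.828×10^7 s ÷ 3.15576×10^7 s/year (365.25 × 86400) = 3.114 years.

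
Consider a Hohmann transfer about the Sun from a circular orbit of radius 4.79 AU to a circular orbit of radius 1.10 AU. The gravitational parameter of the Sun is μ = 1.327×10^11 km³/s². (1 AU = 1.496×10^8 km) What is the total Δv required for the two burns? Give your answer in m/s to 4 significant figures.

In km: r₁ = 4.79 × 1.496×10^8 = 7.16584×10^8 km; r₂ = 1.10 × 1.496×10^8 = 1.6456×10^8 km.
Semi-major axis of the transfer orbit: a_t = (7.16584×10^8 + 1.6456×10^8)/2 = 4.40572×10^8 km.
Circular speed at r₁: v₁ = √(μ/r₁) = √(1.327×10^11/7.16584×10^8) = 13.608 km/s.
Transfer-orbit speed at r₁ (vis-viva): v_a = √[μ(2/r₁ − 1/a_t)] = 8.3168 km/s.
First burn Δv₁ = |v_a − v₁| = 5.291 km/s.
Circular speed at r₂: v₂ = √(μ/r₂) = 28.397 km/s.
Transfer-orbit speed at r₂: v_p = √[μ(2/r₂ − 1/a_t)] = 36.216 km/s.
Second burn Δv₂ = |v₂ − v_p| = 7.819 km/s.
Total Δv = Δv₁ + Δv₂ = 13.11 km/s.

Δv = 13110 m/s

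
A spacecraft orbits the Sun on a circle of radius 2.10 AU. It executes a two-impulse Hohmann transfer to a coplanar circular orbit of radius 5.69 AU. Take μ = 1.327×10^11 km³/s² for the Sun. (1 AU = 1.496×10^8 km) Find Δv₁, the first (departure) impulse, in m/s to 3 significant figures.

In km: r₁ = 2.10 × 1.496×10^8 = 3.1416×10^8 km; r₂ = 5.69 × 1.496×10^8 = 8.51224×10^8 km.
Transfer-ellipse semi-major axis a_t = (r₁ + r₂)/2 = (3.1416×10^8 + 8.51224×10^8)/2 = 5.82692×10^8 km.
Circular speed at r = 3.1416×10^8 km: v_c = √(μ/r) = 20.5523 km/s.
Transfer-orbit speed at the same r (vis-viva, a = a_t): v_t = √[μ(2/r − 1/a_t)] = 24.8406 km/s.
Δv₁ = |v_t − v_c| = |24.8406 − 20.5523| = 4.288 km/s.

Δv₁ = 4290 m/s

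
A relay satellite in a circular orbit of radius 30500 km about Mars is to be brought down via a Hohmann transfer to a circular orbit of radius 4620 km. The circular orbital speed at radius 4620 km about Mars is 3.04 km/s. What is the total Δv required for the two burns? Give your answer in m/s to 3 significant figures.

From the circular-orbit relation v² = μ/r at r = 4620 km: μ = v²r = (3.04)² × 4620 = 42696.2 km³/s².
Semi-major axis of the transfer orbit: a_t = (30500 + 4620)/2 = 17560 km.
Circular speed at r₁: v₁ = √(μ/r₁) = √(42696.2/30500) = 1.1832 km/s.
On the transfer ellipse at r₁, vis-viva equation gives v_a = √[μ(2/r₁ − 1/a_t)] = 0.60688 km/s.
First burn Δv₁ = |v_a − v₁| = 0.5763 km/s.
Circular speed at r₂: v₂ = √(μ/r₂) = 3.0400 km/s.
Transfer-orbit speed at r₂: v_p = √[μ(2/r₂ − 1/a_t)] = 4.0065 km/s.
Second burn Δv₂ = |v₂ − v_p| = 0.9665 km/s.
Δv = Δv₁ + Δv₂ = 0.5763 + 0.9665 = 1.543 km/s.

Δv = 1540 m/s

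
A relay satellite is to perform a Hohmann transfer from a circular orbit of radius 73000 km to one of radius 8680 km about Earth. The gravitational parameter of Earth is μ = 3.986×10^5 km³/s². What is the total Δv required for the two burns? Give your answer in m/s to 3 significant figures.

Semi-major axis of the transfer orbit: a_t = (73000 + 8680)/2 = 40840 km.
At r₁ the circular-orbit speed is v₁ = √(μ/r₁) = 2.336723 km/s.
Transfer-orbit speed at r₁ (v² = μ(2/r − 1/a)): v_a = √[μ(2/r₁ − 1/a_t)] = 1.077269 km/s.
First burn Δv₁ = |v_a − v₁| = 1.2595 km/s.
Circular speed at r₂: v₂ = √(μ/r₂) = 6.7766 km/s.
Transfer-orbit speed at r₂: v_p = √[μ(2/r₂ − 1/a_t)] = 9.0600 km/s.
Second burn Δv₂ = |v₂ − v_p| = 2.2834 km/s.
Total Δv = Δv₁ + Δv₂ = 3.543 km/s.

Δv = 3540 m/s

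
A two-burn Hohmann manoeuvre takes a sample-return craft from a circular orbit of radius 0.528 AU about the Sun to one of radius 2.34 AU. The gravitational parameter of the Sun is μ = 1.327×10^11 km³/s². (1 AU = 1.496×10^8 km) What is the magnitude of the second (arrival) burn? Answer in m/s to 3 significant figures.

Δv₂ = 7660 m/s

In km: r₁ = 0.528 × 1.496×10^8 = 7.89888×10^7 km; r₂ = 2.34 × 1.496×10^8 = 3.50064×10^8 km.
Semi-major axis of the transfer orbit: a_t = (7.89888×10^7 + 3.50064×10^8)/2 = 2.145264×10^8 km.
On the circular orbit at r = 3.50064×10^8 km, v_c = √(μ/r) = 19.470 km/s.
Vis-viva on the transfer ellipse at r = 3.50064×10^8 km gives v_t = √[μ(2/r − 1/a_t)] = 11.814 km/s.
Δv₂ = |v_t − v_c| = |11.814 − 19.470| = 7.656 km/s.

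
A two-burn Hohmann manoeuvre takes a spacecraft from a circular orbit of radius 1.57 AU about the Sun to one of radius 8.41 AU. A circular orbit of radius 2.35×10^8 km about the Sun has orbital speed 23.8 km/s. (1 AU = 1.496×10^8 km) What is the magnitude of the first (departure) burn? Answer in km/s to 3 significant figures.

From the circular-orbit relation v² = μ/r at r = 2.35×10^8 km: μ = v²r = (23.8)² × 2.35×10^8 = 1.33113×10^11 km³/s².
In km: r₁ = 1.57 × 1.496×10^8 = 2.34872×10^8 km; r₂ = 8.41 × 1.496×10^8 = 1.258136×10^9 km.
Semi-major axis of the transfer orbit: a_t = (2.34872×10^8 + 1.258136×10^9)/2 = 7.46504×10^8 km.
On the circular orbit at r = 2.34872×10^8 km, v_c = √(μ/r) = 23.81 km/s.
Vis-viva on the transfer ellipse at r = 2.34872×10^8 km gives v_t = √[μ(2/r − 1/a_t)] = 30.91 km/s.
Δv₁ = |v_t − v_c| = |30.91 − 23.81| = 7.100 km/s.

Δv₁ = 7.10 km/s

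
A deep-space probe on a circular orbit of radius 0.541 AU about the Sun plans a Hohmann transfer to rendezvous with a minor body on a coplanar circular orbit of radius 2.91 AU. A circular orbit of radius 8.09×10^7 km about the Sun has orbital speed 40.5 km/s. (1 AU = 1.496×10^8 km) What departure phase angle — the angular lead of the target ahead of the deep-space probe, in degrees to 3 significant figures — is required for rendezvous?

From the circular-orbit relation v² = μ/r at r = 8.09×10^7 km: μ = v²r = (40.5)² × 8.09×10^7 = 1.32696×10^11 km³/s².
In km: r₁ = 0.541 × 1.496×10^8 = 8.09336×10^7 km; r₂ = 2.91 × 1.496×10^8 = 4.35336×10^8 km.
The Hohmann ellipse has a_t = (r₁ + r₂)/2 = 2.581348×10^8 km.
The half-period of the transfer ellipse is t = π√(a_t³/μ) = 3.577×10^7 s.
Target angular speed ω₂ = √(μ/r₂³) = 4.010×10^-8 rad/s.
Angle swept by the target during transfer: ω₂·t = 1.4344 rad = 82.19°.
Arrival is 180° from departure on the ellipse, so φ = 180° − 82.19° = 97.8°.

φ = 97.8°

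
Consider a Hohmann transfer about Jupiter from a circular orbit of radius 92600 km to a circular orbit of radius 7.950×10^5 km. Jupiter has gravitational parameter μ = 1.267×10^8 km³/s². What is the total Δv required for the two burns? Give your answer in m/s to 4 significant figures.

The Hohmann ellipse has a_t = (r₁ + r₂)/2 = 4.438×10^5 km.
At r₁ the circular-orbit speed is v₁ = √(μ/r₁) = 36.99 km/s.
On the transfer ellipse at r₁, vis-viva gives v_p = √[μ(2/r₁ − 1/a_t)] = 49.51 km/s.
First burn Δv₁ = |v_p − v₁| = 12.52 km/s.
Circular speed at r₂: v₂ = √(μ/r₂) = 12.6242 km/s.
Transfer-orbit speed at r₂: v_a = √[μ(2/r₂ − 1/a_t)] = 5.76656 km/s.
Second burn Δv₂ = |v₂ − v_a| = 6.858 km/s.
Total Δv = Δv₁ + Δv₂ = 19.38 km/s.

Δv = 19380 m/s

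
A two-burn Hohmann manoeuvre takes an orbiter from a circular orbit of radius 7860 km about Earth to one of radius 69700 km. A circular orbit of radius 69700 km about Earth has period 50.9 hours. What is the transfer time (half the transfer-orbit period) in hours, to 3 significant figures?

From Kepler's third law T² = 4π²r³/μ at r = 69700 km, T = 50.9 hours = 50.9 × 3600 s = 1.8324×10^5 s: μ = 4π²r³/T² = 3.98123×10^5 km³/s².
Semi-major axis of the transfer orbit: a_t = (7860 + 69700)/2 = 38780 km.
By Kepler's third law the transfer-orbit period is T = 2π√(a_t³/μ), so t = T/2 = 38020 s.
Converting: 38020 s ÷ 3600 s/hour = 10.6 hours.

t = 10.6 hours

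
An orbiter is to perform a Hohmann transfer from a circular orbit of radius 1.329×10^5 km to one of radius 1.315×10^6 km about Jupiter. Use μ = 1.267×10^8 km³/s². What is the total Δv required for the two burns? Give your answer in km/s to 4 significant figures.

Δv = 16.35 km/s

Semi-major axis of the transfer orbit: a_t = (1.329×10^5 + 1.315×10^6)/2 = 7.2395×10^5 km.
Circular speed at r₁: v₁ = √(μ/r₁) = √(1.267×10^8/1.329×10^5) = 30.876 km/s.
Transfer-orbit speed at r₁ (v² = μ(2/r − 1/a)): v_p = √[μ(2/r₁ − 1/a_t)] = 41.614 km/s.
First burn Δv₁ = |v_p − v₁| = 10.74 km/s.
Circular speed at r₂: v₂ = √(μ/r₂) = 9.816 km/s.
Transfer-orbit speed at r₂: v_a = √[μ(2/r₂ − 1/a_t)] = 4.206 km/s.
Second burn Δv₂ = |v₂ − v_a| = 5.610 km/s.
Δv = Δv₁ + Δv₂ = 10.74 + 5.610 = 16.35 km/s.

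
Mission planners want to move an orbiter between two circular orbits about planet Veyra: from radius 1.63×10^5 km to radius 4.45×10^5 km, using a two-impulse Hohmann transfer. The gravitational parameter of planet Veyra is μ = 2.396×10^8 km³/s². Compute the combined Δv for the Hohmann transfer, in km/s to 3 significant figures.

Semi-major axis of the transfer orbit: a_t = (1.630×10^5 + 4.450×10^5)/2 = 3.040×10^5 km.
Circular speed at r₁: v₁ = √(μ/r₁) = √(2.396×10^8/1.630×10^5) = 38.340 km/s.
On the transfer ellipse at r₁, vis-viva gives v_p = √[μ(2/r₁ − 1/a_t)] = 46.387 km/s.
First burn Δv₁ = |v_p − v₁| = 8.047 km/s.
Circular speed at r₂: v₂ = √(μ/r₂) = 23.204 km/s.
Transfer-orbit speed at r₂: v_a = √[μ(2/r₂ − 1/a_t)] = 16.991 km/s.
Second burn Δv₂ = |v₂ − v_a| = 6.213 km/s.
Total Δv = Δv₁ + Δv₂ = 14.26 km/s.

Δv = 14.3 km/s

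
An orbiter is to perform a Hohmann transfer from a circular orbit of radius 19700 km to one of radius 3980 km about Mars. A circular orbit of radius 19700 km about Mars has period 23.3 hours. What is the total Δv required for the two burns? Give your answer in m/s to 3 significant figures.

Δv = 1570 m/s

From Kepler's third law T² = 4π²r³/μ at r = 19700 km, T = 23.3 hours = 23.3 × 3600 s = 83880 s: μ = 4π²r³/T² = 42898.4 km³/s².
Semi-major axis of the transfer orbit: a_t = (19700 + 3980)/2 = 11840 km.
At r₁ the circular-orbit speed is v₁ = √(μ/r₁) = 1.4757 km/s.
Transfer-orbit speed at r₁ (v² = μ(2/r − 1/a)): v_a = √[μ(2/r₁ − 1/a_t)] = 0.85557 km/s.
First burn Δv₁ = |v_a − v₁| = 0.6201 km/s.
At r₂, v₂ = √(μ/r₂) = 3.28306 km/s.
Transfer-orbit speed at r₂: v_p = √[μ(2/r₂ − 1/a_t)] = 4.23484 km/s.
Second burn Δv₂ = |v₂ − v_p| = 0.9518 km/s.
Total Δv = Δv₁ + Δv₂ = 1.572 km/s.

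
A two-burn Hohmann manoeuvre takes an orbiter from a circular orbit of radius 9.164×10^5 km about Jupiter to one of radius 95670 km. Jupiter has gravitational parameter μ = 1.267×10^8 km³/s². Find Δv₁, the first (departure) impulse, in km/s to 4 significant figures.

Semi-major axis of the transfer orbit: a_t = (9.164×10^5 + 95670)/2 = 5.06035×10^5 km.
On the circular orbit at r = 9.164×10^5 km, v_c = √(μ/r) = 11.7583 km/s.
Transfer-orbit speed at the same r (vis-viva, a = a_t): v_t = √[μ(2/r − 1/a_t)] = 5.11262 km/s.
Δv₁ = |v_t − v_c| = |5.11262 − 11.7583| = 6.646 km/s.

Δv₁ = 6.646 km/s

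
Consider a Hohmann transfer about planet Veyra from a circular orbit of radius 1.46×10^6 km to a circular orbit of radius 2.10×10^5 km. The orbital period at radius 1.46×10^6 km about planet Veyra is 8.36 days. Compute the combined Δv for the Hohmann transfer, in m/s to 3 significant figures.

From Kepler's third law T² = 4π²r³/μ at r = 1.46×10^6 km, T = 8.36 days = 8.36 × 86400 s = 7.22304×10^5 s: μ = 4π²r³/T² = 2.35493×10^8 km³/s².
Semi-major axis of the transfer orbit: a_t = (1.460×10^6 + 2.100×10^5)/2 = 8.350×10^5 km.
At r₁ the circular-orbit speed is v₁ = √(μ/r₁) = 12.70 km/s.
On the transfer ellipse at r₁, v² = μ(2/r − 1/a) gives v_a = √[μ(2/r₁ − 1/a_t)] = 6.369 km/s.
First burn Δv₁ = |v_a − v₁| = 6.331 km/s.
Circular speed at r₂: v₂ = √(μ/r₂) = 33.49 km/s.
Transfer-orbit speed at r₂: v_p = √[μ(2/r₂ − 1/a_t)] = 44.28 km/s.
Second burn Δv₂ = |v₂ − v_p| = 10.79 km/s.
Total Δv = Δv₁ + Δv₂ = 17.12 km/s.

Δv = 17100 m/s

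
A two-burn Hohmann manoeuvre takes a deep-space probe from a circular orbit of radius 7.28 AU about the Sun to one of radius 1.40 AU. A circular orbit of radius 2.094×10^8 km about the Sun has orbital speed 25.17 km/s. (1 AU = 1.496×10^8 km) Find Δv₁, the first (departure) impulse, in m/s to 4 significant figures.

From the circular-orbit relation v² = μ/r at r = 2.094×10^8 km: μ = v²r = (25.17)² × 2.094×10^8 = 1.32661×10^11 km³/s².
In km: r₁ = 7.28 × 1.496×10^8 = 1.089088×10^9 km; r₂ = 1.40 × 1.496×10^8 = 2.0944×10^8 km.
Semi-major axis of the transfer orbit: a_t = (1.089088×10^9 + 2.0944×10^8)/2 = 6.49264×10^8 km.
On the circular orbit at r = 1.089088×10^9 km, v_c = √(μ/r) = 11.0367 km/s.
Transfer-orbit speed at the same r (vis-viva, a = a_t): v_t = √[μ(2/r − 1/a_t)] = 6.26844 km/s.
Δv₁ = |v_t − v_c| = |6.26844 − 11.0367| = 4.768 km/s.

Δv₁ = 4768 m/s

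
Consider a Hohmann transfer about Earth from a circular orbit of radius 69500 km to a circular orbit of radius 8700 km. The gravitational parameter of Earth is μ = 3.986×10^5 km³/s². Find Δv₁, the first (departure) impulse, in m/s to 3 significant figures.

The Hohmann ellipse has a_t = (r₁ + r₂)/2 = 39100 km.
Circular speed at r = 69500 km: v_c = √(μ/r) = 2.395 km/s.
Transfer-orbit speed at the same r (vis-viva, a = a_t): v_t = √[μ(2/r − 1/a_t)] = 1.130 km/s.
Δv₁ = |v_t − v_c| = |1.130 − 2.395| = 1.265 km/s.

Δv₁ = 1270 m/s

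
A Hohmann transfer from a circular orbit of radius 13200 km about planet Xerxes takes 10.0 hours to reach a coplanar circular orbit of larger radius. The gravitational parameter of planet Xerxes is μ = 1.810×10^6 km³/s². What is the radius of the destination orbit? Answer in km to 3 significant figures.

Transfer time t = 10.0 hours = 36000 s, and t = π√(a_t³/μ).
So a_t = (μ t²/π²)^(1/3) = (1.810×10^6 × (36000)² / π²)^(1/3) = 61943 km.
Since a_t = (r₁ + r₂)/2, r₂ = 2a_t − r₁ = 2×61943 − 13200 = 1.10686×10^5 km.

r₂ = 1.11×10^5 km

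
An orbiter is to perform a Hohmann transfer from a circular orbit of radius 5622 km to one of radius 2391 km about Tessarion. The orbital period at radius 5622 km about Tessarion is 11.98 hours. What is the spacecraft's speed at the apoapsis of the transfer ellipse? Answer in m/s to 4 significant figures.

v = 632.7 m/s

From Kepler's third law T² = 4π²r³/μ at r = 5622 km, T = 11.98 hours = 11.98 × 3600 s = 43128 s: μ = 4π²r³/T² = 3771.50 km³/s².
Transfer-ellipse semi-major axis a_t = (r₁ + r₂)/2 = (5622 + 2391)/2 = 4006.5 km.
At apoapsis, r = 5622 km.
Applying v² = μ(2/r − 1/a_t): v = 0.6327 km/s.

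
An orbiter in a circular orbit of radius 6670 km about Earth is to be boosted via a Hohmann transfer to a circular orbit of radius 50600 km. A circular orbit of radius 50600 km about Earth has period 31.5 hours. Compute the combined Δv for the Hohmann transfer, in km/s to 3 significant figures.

Δv = 3.99 km/s

From Kepler's third law T² = 4π²r³/μ at r = 50600 km, T = 31.5 hours = 31.5 × 3600 s = 1.134×10^5 s: μ = 4π²r³/T² = 3.97727×10^5 km³/s².
Transfer-ellipse semi-major axis a_t = (r₁ + r₂)/2 = (6670 + 50600)/2 = 28635 km.
Circular speed at r₁: v₁ = √(μ/r₁) = √(3.97727×10^5/6670) = 7.72200 km/s.
On the transfer ellipse at r₁, vis-viva gives v_p = √[μ(2/r₁ − 1/a_t)] = 10.2649 km/s.
First burn Δv₁ = |v_p − v₁| = 2.5429 km/s.
At r₂, v₂ = √(μ/r₂) = 2.8036 km/s.
Transfer-orbit speed at r₂: v_a = √[μ(2/r₂ − 1/a_t)] = 1.3531 km/s.
Second burn Δv₂ = |v₂ − v_a| = 1.4505 km/s.
Total Δv = Δv₁ + Δv₂ = 3.993 km/s.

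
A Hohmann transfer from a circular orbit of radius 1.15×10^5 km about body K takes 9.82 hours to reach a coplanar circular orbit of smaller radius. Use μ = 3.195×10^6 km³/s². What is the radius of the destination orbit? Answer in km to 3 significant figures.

Transfer time t = 9.82 hours = 35352 s, and t = π√(a_t³/μ).
So a_t = (μ t²/π²)^(1/3) = (3.195×10^6 × (35352)² / π²)^(1/3) = 73960 km.
Since a_t = (r₁ + r₂)/2, r₂ = 2a_t − r₁ = 2×73960 − 1.150×10^5 = 32920 km.

r₂ = 32900 km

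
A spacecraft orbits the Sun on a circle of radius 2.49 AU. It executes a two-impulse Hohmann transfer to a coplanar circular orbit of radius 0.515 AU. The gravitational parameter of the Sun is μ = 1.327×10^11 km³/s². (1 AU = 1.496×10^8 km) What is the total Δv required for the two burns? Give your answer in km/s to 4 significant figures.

In km: r₁ = 2.49 × 1.496×10^8 = 3.72504×10^8 km; r₂ = 0.515 × 1.496×10^8 = 7.7044×10^7 km.
The Hohmann ellipse has a_t = (r₁ + r₂)/2 = 2.24774×10^8 km.
Circular speed at r₁: v₁ = √(μ/r₁) = √(1.327×10^11/3.72504×10^8) = 18.874 km/s.
Transfer-orbit speed at r₁ (vis-viva equation): v_a = √[μ(2/r₁ − 1/a_t)] = 11.050 km/s.
First burn Δv₁ = |v_a − v₁| = 7.824 km/s.
Circular speed at r₂: v₂ = √(μ/r₂) = 41.50 km/s.
Transfer-orbit speed at r₂: v_p = √[μ(2/r₂ − 1/a_t)] = 53.43 km/s.
Second burn Δv₂ = |v₂ − v_p| = 11.93 km/s.
Δv = Δv₁ + Δv₂ = 7.824 + 11.93 = 19.75 km/s.

Δv = 19.75 km/s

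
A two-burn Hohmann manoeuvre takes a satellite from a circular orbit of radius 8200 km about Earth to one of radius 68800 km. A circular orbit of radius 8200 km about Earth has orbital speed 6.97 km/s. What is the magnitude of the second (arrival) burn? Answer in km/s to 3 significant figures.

Δv₂ = 1.30 km/s

From the circular-orbit relation v² = μ/r at r = 8200 km: μ = v²r = (6.97)² × 8200 = 3.98363×10^5 km³/s².
Semi-major axis of the transfer orbit: a_t = (8200 + 68800)/2 = 38500 km.
On the circular orbit at r = 68800 km, v_c = √(μ/r) = 2.4063 km/s.
Transfer-orbit speed at the same r (vis-viva, a = a_t): v_t = √[μ(2/r − 1/a_t)] = 1.1105 km/s.
Δv₂ = |v_t − v_c| = |1.1105 − 2.4063| = 1.296 km/s.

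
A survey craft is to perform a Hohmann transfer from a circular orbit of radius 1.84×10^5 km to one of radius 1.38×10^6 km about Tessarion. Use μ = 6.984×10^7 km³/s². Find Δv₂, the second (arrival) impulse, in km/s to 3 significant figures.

Transfer-ellipse semi-major axis a_t = (r₁ + r₂)/2 = (1.840×10^5 + 1.380×10^6)/2 = 7.820×10^5 km.
Circular speed at r = 1.380×10^6 km: v_c = √(μ/r) = 7.114 km/s.
Transfer-orbit speed at the same r (vis-viva, a = a_t): v_t = √[μ(2/r − 1/a_t)] = 3.451 km/s.
Δv₂ = |v_t − v_c| = |3.451 − 7.114| = 3.663 km/s.

Δv₂ = 3.66 km/s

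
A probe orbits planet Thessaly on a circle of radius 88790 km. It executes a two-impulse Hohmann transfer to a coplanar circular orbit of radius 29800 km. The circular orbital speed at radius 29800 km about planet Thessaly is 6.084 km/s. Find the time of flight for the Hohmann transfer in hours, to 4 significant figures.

From the circular-orbit relation v² = μ/r at r = 29800 km: μ = v²r = (6.084)² × 29800 = 1.10305×10^6 km³/s².
Semi-major axis of the transfer orbit: a_t = (88790 + 29800)/2 = 59295 km.
Half the transfer-orbit period gives t = π√(a_t³/μ) = 43190 s.
Converting: 43190 s ÷ 3600 s/hour = 12.00 hours.

t = 12.00 hours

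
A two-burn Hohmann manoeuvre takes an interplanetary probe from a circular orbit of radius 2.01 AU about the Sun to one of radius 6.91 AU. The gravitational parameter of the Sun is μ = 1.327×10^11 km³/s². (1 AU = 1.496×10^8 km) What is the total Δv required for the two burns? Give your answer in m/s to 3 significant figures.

Δv = 8860 m/s

In km: r₁ = 2.01 × 1.496×10^8 = 3.00696×10^8 km; r₂ = 6.91 × 1.496×10^8 = 1.033736×10^9 km.
The Hohmann ellipse has a_t = (r₁ + r₂)/2 = 6.67216×10^8 km.
Circular speed at r₁: v₁ = √(μ/r₁) = √(1.327×10^11/3.00696×10^8) = 21.007 km/s.
Transfer-orbit speed at r₁ (vis-viva equation): v_p = √[μ(2/r₁ − 1/a_t)] = 26.148 km/s.
First burn Δv₁ = |v_p − v₁| = 5.141 km/s.
At r₂, v₂ = √(μ/r₂) = 11.33 km/s.
Transfer-orbit speed at r₂: v_a = √[μ(2/r₂ − 1/a_t)] = 7.606 km/s.
Second burn Δv₂ = |v₂ − v_a| = 3.724 km/s.
Δv = Δv₁ + Δv₂ = 5.141 + 3.724 = 8.865 km/s.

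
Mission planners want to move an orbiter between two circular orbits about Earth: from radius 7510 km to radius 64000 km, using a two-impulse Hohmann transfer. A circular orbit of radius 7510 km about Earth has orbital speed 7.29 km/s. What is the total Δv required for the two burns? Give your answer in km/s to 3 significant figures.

From the circular-orbit relation v² = μ/r at r = 7510 km: μ = v²r = (7.29)² × 7510 = 3.99112×10^5 km³/s².
Semi-major axis of the transfer orbit: a_t = (7510 + 64000)/2 = 35755 km.
Circular speed at r₁: v₁ = √(μ/r₁) = √(3.99112×10^5/7510) = 7.290 km/s.
Transfer-orbit speed at r₁ (vis-viva equation): v_p = √[μ(2/r₁ − 1/a_t)] = 9.753 km/s.
First burn Δv₁ = |v_p − v₁| = 2.463 km/s.
At r₂, v₂ = √(μ/r₂) = 2.497 km/s.
Transfer-orbit speed at r₂: v_a = √[μ(2/r₂ − 1/a_t)] = 1.144 km/s.
Second burn Δv₂ = |v₂ − v_a| = 1.353 km/s.
Total Δv = Δv₁ + Δv₂ = 3.816 km/s.

Δv = 3.82 km/s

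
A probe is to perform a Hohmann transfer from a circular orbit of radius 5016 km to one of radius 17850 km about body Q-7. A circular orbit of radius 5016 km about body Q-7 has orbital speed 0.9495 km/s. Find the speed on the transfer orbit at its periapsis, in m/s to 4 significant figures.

v = 1186 m/s

From the circular-orbit relation v² = μ/r at r = 5016 km: μ = v²r = (0.9495)² × 5016 = 4522.18 km³/s².
Transfer-ellipse semi-major axis a_t = (r₁ + r₂)/2 = (5016 + 17850)/2 = 11433 km.
At periapsis, r = 5016 km.
Vis-viva: v = √[μ(2/r − 1/a_t)] = √[4522.18 × (2/5016 − 1/11433)] = 1.186 km/s.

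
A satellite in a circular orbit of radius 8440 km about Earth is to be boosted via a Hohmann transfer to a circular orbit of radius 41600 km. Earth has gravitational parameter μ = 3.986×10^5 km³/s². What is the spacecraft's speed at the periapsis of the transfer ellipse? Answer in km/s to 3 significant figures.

v = 8.86 km/s

Transfer-ellipse semi-major axis a_t = (r₁ + r₂)/2 = (8440 + 41600)/2 = 25020 km.
The periapsis of the transfer ellipse is at r = 8440 km.
Vis-viva: v = √[μ(2/r − 1/a_t)] = √[3.986×10^5 × (2/8440 − 1/25020)] = 8.861 km/s.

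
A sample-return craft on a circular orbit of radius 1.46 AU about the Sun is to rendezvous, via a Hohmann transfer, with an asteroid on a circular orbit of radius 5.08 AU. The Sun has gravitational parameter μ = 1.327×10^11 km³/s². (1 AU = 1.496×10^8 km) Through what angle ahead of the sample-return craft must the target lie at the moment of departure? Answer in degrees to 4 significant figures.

φ = 87.04°

In km: r₁ = 1.46 × 1.496×10^8 = 2.18416×10^8 km; r₂ = 5.08 × 1.496×10^8 = 7.59968×10^8 km.
Semi-major axis of the transfer orbit: a_t = (2.18416×10^8 + 7.59968×10^8)/2 = 4.89192×10^8 km.
The half-period of the transfer ellipse is t = π√(a_t³/μ) = 9.3311×10^7 s.
The target's mean motion on its circular orbit is ω₂ = √(μ/r₂³) = 1.7388×10^-8 rad/s.
Angle swept by the target during transfer: ω₂·t = 1.6225 rad = 92.96°.
The sample-return craft traverses 180° on the transfer ellipse, so the target must lead by 180° − 92.96° = 87.04°.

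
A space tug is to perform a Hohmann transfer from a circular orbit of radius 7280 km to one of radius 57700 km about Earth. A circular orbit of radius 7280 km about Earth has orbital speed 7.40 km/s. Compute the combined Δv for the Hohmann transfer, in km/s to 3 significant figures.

From the circular-orbit relation v² = μ/r at r = 7280 km: μ = v²r = (7.40)² × 7280 = 3.98653×10^5 km³/s².
Transfer-ellipse semi-major axis a_t = (r₁ + r₂)/2 = (7280 + 57700)/2 = 32490 km.
At r₁ the circular-orbit speed is v₁ = √(μ/r₁) = 7.400 km/s.
On the transfer ellipse at r₁, v² = μ(2/r − 1/a) gives v_p = √[μ(2/r₁ − 1/a_t)] = 9.862 km/s.
First burn Δv₁ = |v_p − v₁| = 2.462 km/s.
Circular speed at r₂: v₂ = √(μ/r₂) = 2.6285 km/s.
Transfer-orbit speed at r₂: v_a = √[μ(2/r₂ − 1/a_t)] = 1.2442 km/s.
Second burn Δv₂ = |v₂ − v_a| = 1.384 km/s.
Total Δv = Δv₁ + Δv₂ = 3.846 km/s.

Δv = 3.85 km/s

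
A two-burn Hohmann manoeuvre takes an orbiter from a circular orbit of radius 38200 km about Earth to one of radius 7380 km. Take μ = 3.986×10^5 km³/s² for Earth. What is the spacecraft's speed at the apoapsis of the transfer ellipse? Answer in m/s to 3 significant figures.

Transfer-ellipse semi-major axis a_t = (r₁ + r₂)/2 = (38200 + 7380)/2 = 22790 km.
The apoapsis of the transfer ellipse is at r = 38200 km.
Applying v² = μ(2/r − 1/a_t): v = 1.838 km/s.

v = 1840 m/s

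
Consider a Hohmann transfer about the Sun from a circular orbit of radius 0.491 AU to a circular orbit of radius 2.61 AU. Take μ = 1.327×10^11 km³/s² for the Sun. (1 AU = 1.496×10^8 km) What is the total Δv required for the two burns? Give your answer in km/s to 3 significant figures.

Δv = 20.7 km/s

In km: r₁ = 0.491 × 1.496×10^8 = 7.34536×10^7 km; r₂ = 2.61 × 1.496×10^8 = 3.90456×10^8 km.
The Hohmann ellipse has a_t = (r₁ + r₂)/2 = 2.319548×10^8 km.
At r₁ the circular-orbit speed is v₁ = √(μ/r₁) = 42.504 km/s.
Transfer-orbit speed at r₁ (vis-viva equation): v_p = √[μ(2/r₁ − 1/a_t)] = 55.146 km/s.
First burn Δv₁ = |v_p − v₁| = 12.64 km/s.
Circular speed at r₂: v₂ = √(μ/r₂) = 18.435 km/s.
Transfer-orbit speed at r₂: v_a = √[μ(2/r₂ − 1/a_t)] = 10.374 km/s.
Second burn Δv₂ = |v₂ − v_a| = 8.061 km/s.
Δv = Δv₁ + Δv₂ = 12.64 + 8.061 = 20.70 km/s.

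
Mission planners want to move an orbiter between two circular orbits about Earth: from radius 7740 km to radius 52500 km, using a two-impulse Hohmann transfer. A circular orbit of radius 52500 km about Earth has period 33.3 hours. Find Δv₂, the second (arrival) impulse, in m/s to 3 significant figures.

From Kepler's third law T² = 4π²r³/μ at r = 52500 km, T = 33.3 hours = 33.3 × 3600 s = 1.1988×10^5 s: μ = 4π²r³/T² = 3.97506×10^5 km³/s².
Transfer-ellipse semi-major axis a_t = (r₁ + r₂)/2 = (7740 + 52500)/2 = 30120 km.
On the circular orbit at r = 52500 km, v_c = √(μ/r) = 2.752 km/s.
Vis-viva on the transfer ellipse at r = 52500 km gives v_t = √[μ(2/r − 1/a_t)] = 1.395 km/s.
Δv₂ = |v_t − v_c| = |1.395 − 2.752| = 1.357 km/s.

Δv₂ = 1360 m/s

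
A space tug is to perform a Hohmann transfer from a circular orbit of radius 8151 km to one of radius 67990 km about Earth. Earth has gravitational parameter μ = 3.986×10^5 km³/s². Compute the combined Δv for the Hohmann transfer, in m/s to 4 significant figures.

Transfer-ellipse semi-major axis a_t = (r₁ + r₂)/2 = (8151 + 67990)/2 = 38070.5 km.
Circular speed at r₁: v₁ = √(μ/r₁) = √(3.986×10^5/8151) = 6.993 km/s.
On the transfer ellipse at r₁, vis-viva gives v_p = √[μ(2/r₁ − 1/a_t)] = 9.345 km/s.
First burn Δv₁ = |v_p − v₁| = 2.352 km/s.
At r₂, v₂ = √(μ/r₂) = 2.421 km/s.
Transfer-orbit speed at r₂: v_a = √[μ(2/r₂ − 1/a_t)] = 1.120 km/s.
Second burn Δv₂ = |v₂ − v_a| = 1.301 km/s.
Total Δv = Δv₁ + Δv₂ = 3.653 km/s.

Δv = 3653 m/s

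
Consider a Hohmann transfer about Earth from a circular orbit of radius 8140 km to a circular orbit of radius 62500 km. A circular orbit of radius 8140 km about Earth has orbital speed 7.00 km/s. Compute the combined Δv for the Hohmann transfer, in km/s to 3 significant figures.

Δv = 3.63 km/s

From the circular-orbit relation v² = μ/r at r = 8140 km: μ = v²r = (7.00)² × 8140 = 3.98860×10^5 km³/s².
Transfer-ellipse semi-major axis a_t = (r₁ + r₂)/2 = (8140 + 62500)/2 = 35320 km.
At r₁ the circular-orbit speed is v₁ = √(μ/r₁) = 7.000 km/s.
On the transfer ellipse at r₁, vis-viva gives v_p = √[μ(2/r₁ − 1/a_t)] = 9.312 km/s.
First burn Δv₁ = |v_p − v₁| = 2.312 km/s.
At r₂, v₂ = √(μ/r₂) = 2.526 km/s.
Transfer-orbit speed at r₂: v_a = √[μ(2/r₂ − 1/a_t)] = 1.213 km/s.
Second burn Δv₂ = |v₂ − v_a| = 1.313 km/s.
Δv = Δv₁ + Δv₂ = 2.312 + 1.313 = 3.625 km/s.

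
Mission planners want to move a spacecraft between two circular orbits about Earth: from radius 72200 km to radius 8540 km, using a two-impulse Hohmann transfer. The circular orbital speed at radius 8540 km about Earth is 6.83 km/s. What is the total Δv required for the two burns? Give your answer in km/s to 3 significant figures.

From the circular-orbit relation v² = μ/r at r = 8540 km: μ = v²r = (6.83)² × 8540 = 3.98382×10^5 km³/s².
Semi-major axis of the transfer orbit: a_t = (72200 + 8540)/2 = 40370 km.
Circular speed at r₁: v₁ = √(μ/r₁) = √(3.98382×10^5/72200) = 2.349 km/s.
Transfer-orbit speed at r₁ (vis-viva equation): v_a = √[μ(2/r₁ − 1/a_t)] = 1.080 km/s.
First burn Δv₁ = |v_a − v₁| = 1.269 km/s.
Circular speed at r₂: v₂ = √(μ/r₂) = 6.830 km/s.
Transfer-orbit speed at r₂: v_p = √[μ(2/r₂ − 1/a_t)] = 9.134 km/s.
Second burn Δv₂ = |v₂ − v_p| = 2.304 km/s.
Δv = Δv₁ + Δv₂ = 1.269 + 2.304 = 3.573 km/s.

Δv = 3.57 km/s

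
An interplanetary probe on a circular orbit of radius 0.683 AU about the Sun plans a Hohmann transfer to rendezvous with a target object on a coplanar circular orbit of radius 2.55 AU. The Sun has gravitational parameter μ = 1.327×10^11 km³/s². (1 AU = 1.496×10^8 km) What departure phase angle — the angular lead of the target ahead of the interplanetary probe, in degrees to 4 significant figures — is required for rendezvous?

φ = 89.15°

In km: r₁ = 0.683 × 1.496×10^8 = 1.021768×10^8 km; r₂ = 2.55 × 1.496×10^8 = 3.8148×10^8 km.
The Hohmann ellipse has a_t = (r₁ + r₂)/2 = 2.418284×10^8 km.
Transfer time t = π√(a_t³/μ) = 3.2432×10^7 s.
The target's mean motion on its circular orbit is ω₂ = √(μ/r₂³) = 4.8891×10^-8 rad/s.
Angle swept by the target during transfer: ω₂·t = 1.5856 rad = 90.85°.
Arrival is 180° from departure on the ellipse, so φ = 180° − 90.85° = 89.15°.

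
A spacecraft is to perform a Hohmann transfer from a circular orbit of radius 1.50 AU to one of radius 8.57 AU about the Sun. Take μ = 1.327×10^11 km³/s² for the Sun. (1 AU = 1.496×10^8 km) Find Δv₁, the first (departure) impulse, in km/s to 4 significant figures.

Δv₁ = 7.408 km/s

In km: r₁ = 1.50 × 1.496×10^8 = 2.244×10^8 km; r₂ = 8.57 × 1.496×10^8 = 1.282072×10^9 km.
The Hohmann ellipse has a_t = (r₁ + r₂)/2 = 7.53236×10^8 km.
On the circular orbit at r = 2.244×10^8 km, v_c = √(μ/r) = 24.318 km/s.
Vis-viva on the transfer ellipse at r = 2.244×10^8 km gives v_t = √[μ(2/r − 1/a_t)] = 31.726 km/s.
Δv₁ = |v_t − v_c| = |31.726 − 24.318| = 7.408 km/s.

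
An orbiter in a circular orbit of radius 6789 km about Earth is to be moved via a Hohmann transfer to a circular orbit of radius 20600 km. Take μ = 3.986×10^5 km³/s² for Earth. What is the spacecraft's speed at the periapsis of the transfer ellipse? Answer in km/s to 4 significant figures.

The Hohmann ellipse has a_t = (r₁ + r₂)/2 = 13694.5 km.
At periapsis, r = 6789 km.
Vis-viva: v = √[μ(2/r − 1/a_t)] = √[3.986×10^5 × (2/6789 − 1/13694.5)] = 9.398 km/s.

v = 9.398 km/s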